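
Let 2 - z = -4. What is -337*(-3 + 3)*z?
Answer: 0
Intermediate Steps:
z = 6 (z = 2 - 1*(-4) = 2 + 4 = 6)
-337*(-3 + 3)*z = -337*(-3 + 3)*6 = -0*6 = -337*0 = 0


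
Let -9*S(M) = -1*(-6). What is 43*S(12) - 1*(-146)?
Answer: 352/3 ≈ 117.33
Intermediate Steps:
S(M) = -2/3 (S(M) = -(-1)*(-6)/9 = -1/9*6 = -2/3)
43*S(12) - 1*(-146) = 43*(-2/3) - 1*(-146) = -86/3 + 146 = 352/3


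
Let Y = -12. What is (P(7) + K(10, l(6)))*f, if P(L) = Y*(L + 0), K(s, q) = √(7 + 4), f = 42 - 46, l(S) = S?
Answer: 336 - 4*√11 ≈ 322.73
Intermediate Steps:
f = -4
K(s, q) = √11
P(L) = -12*L (P(L) = -12*(L + 0) = -12*L)
(P(7) + K(10, l(6)))*f = (-12*7 + √11)*(-4) = (-84 + √11)*(-4) = 336 - 4*√11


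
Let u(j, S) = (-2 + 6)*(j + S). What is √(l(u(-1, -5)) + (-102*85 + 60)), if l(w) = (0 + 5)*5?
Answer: I*√8585 ≈ 92.655*I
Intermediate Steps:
u(j, S) = 4*S + 4*j (u(j, S) = 4*(S + j) = 4*S + 4*j)
l(w) = 25 (l(w) = 5*5 = 25)
√(l(u(-1, -5)) + (-102*85 + 60)) = √(25 + (-102*85 + 60)) = √(25 + (-8670 + 60)) = √(25 - 8610) = √(-8585) = I*√8585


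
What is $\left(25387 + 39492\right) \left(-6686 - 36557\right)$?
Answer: $-2805562597$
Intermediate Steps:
$\left(25387 + 39492\right) \left(-6686 - 36557\right) = 64879 \left(-43243\right) = -2805562597$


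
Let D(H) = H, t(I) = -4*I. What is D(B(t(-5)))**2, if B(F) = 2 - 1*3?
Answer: 1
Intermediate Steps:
B(F) = -1 (B(F) = 2 - 3 = -1)
D(B(t(-5)))**2 = (-1)**2 = 1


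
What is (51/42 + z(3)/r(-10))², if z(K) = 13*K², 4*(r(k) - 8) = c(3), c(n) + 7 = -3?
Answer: 11992369/23716 ≈ 505.67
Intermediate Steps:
c(n) = -10 (c(n) = -7 - 3 = -10)
r(k) = 11/2 (r(k) = 8 + (¼)*(-10) = 8 - 5/2 = 11/2)
(51/42 + z(3)/r(-10))² = (51/42 + (13*3²)/(11/2))² = (51*(1/42) + (13*9)*(2/11))² = (17/14 + 117*(2/11))² = (17/14 + 234/11)² = (3463/154)² = 11992369/23716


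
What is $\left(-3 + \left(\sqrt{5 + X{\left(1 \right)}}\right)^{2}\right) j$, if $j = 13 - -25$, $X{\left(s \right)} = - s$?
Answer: $38$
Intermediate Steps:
$j = 38$ ($j = 13 + 25 = 38$)
$\left(-3 + \left(\sqrt{5 + X{\left(1 \right)}}\right)^{2}\right) j = \left(-3 + \left(\sqrt{5 - 1}\right)^{2}\right) 38 = \left(-3 + \left(\sqrt{4}\right)^{2}\right) 38 = \left(-3 + 2^{2}\right) 38 = \left(-3 + 4\right) 38 = 1 \cdot 38 = 38$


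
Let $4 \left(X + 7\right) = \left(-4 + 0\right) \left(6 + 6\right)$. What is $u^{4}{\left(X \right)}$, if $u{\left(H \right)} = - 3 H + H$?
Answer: $2085136$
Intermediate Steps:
$X = -19$ ($X = -7 + \frac{\left(-4 + 0\right) \left(6 + 6\right)}{4} = -7 + \frac{\left(-4\right) 12}{4} = -7 + \frac{1}{4} \left(-48\right) = -7 - 12 = -19$)
$u{\left(H \right)} = - 2 H$
$u^{4}{\left(X \right)} = \left(\left(-2\right) \left(-19\right)\right)^{4} = 38^{4} = 2085136$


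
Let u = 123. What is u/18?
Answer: 41/6 ≈ 6.8333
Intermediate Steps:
u/18 = 123/18 = 123*(1/18) = 41/6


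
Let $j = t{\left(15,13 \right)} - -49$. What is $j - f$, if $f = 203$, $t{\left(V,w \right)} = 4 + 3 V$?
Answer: $-105$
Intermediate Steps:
$j = 98$ ($j = \left(4 + 3 \cdot 15\right) - -49 = \left(4 + 45\right) + 49 = 49 + 49 = 98$)
$j - f = 98 - 203 = -105$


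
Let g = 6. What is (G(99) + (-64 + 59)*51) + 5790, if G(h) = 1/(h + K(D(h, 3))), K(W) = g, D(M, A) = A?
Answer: 581176/105 ≈ 5535.0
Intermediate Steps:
K(W) = 6
G(h) = 1/(6 + h) (G(h) = 1/(h + 6) = 1/(6 + h))
(G(99) + (-64 + 59)*51) + 5790 = (1/(6 + 99) + (-64 + 59)*51) + 5790 = (1/105 - 5*51) + 5790 = (1/105 - 255) + 5790 = -26774/105 + 5790 = 581176/105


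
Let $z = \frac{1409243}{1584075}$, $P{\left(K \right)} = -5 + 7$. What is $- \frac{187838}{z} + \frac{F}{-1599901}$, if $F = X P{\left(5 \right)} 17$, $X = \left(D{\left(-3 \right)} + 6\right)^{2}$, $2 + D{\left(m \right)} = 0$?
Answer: $- \frac{476049711128123042}{2254649284943} \approx -2.1114 \cdot 10^{5}$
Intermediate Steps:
$D{\left(m \right)} = -2$ ($D{\left(m \right)} = -2 + 0 = -2$)
$P{\left(K \right)} = 2$
$z = \frac{1409243}{1584075}$ ($z = 1409243 \cdot \frac{1}{1584075} = \frac{1409243}{1584075} \approx 0.88963$)
$X = 16$ ($X = \left(-2 + 6\right)^{2} = 4^{2} = 16$)
$F = 544$ ($F = 16 \cdot 2 \cdot 17 = 32 \cdot 17 = 544$)
$- \frac{187838}{z} + \frac{F}{-1599901} = - \frac{187838}{\frac{1409243}{1584075}} + \frac{544}{-1599901} = \left(-187838\right) \frac{1584075}{1409243} + 544 \left(- \frac{1}{1599901}\right) = - \frac{297549479850}{1409243} - \frac{544}{1599901} = - \frac{476049711128123042}{2254649284943}$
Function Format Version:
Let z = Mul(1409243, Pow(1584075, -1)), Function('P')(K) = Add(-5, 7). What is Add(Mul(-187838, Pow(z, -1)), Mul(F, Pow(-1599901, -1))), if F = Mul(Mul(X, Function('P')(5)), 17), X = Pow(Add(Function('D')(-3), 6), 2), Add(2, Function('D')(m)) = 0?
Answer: Rational(-476049711128123042, 2254649284943) ≈ -2.1114e+5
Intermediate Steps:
Function('D')(m) = -2 (Function('D')(m) = Add(-2, 0) = -2)
Function('P')(K) = 2
z = Rational(1409243, 1584075) (z = Mul(1409243, Rational(1, 1584075)) = Rational(1409243, 1584075) ≈ 0.88963)
X = 16 (X = Pow(Add(-2, 6), 2) = Pow(4, 2) = 16)
F = 544 (F = Mul(Mul(16, 2), 17) = Mul(32, 17) = 544)
Add(Mul(-187838, Pow(z, -1)), Mul(F, Pow(-1599901, -1))) = Add(Mul(-187838, Pow(Rational(1409243, 1584075), -1)), Mul(544, Pow(-1599901, -1))) = Add(Mul(-187838, Rational(1584075, 1409243)), Mul(544, Rational(-1, 1599901))) = Add(Rational(-297549479850, 1409243), Rational(-544, 1599901)) = Rational(-476049711128123042, 2254649284943)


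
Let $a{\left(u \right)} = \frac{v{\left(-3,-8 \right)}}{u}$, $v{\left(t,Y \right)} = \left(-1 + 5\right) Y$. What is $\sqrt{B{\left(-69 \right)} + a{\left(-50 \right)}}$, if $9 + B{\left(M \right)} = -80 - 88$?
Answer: $\frac{i \sqrt{4409}}{5} \approx 13.28 i$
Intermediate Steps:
$v{\left(t,Y \right)} = 4 Y$
$B{\left(M \right)} = -177$ ($B{\left(M \right)} = -9 - 168 = -177$)
$a{\left(u \right)} = - \frac{32}{u}$ ($a{\left(u \right)} = \frac{4 \left(-8\right)}{u} = - \frac{32}{u}$)
$\sqrt{B{\left(-69 \right)} + a{\left(-50 \right)}} = \sqrt{-177 - \frac{32}{-50}} = \sqrt{-177 - - \frac{16}{25}} = \sqrt{-177 + \frac{16}{25}} = \sqrt{- \frac{4409}{25}} = \frac{i \sqrt{4409}}{5}$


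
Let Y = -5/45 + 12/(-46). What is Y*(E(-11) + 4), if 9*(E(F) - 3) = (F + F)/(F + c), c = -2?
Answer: -64757/24219 ≈ -2.6738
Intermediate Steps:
Y = -77/207 (Y = -5*1/45 + 12*(-1/46) = -⅑ - 6/23 = -77/207 ≈ -0.37198)
E(F) = 3 + 2*F/(9*(-2 + F)) (E(F) = 3 + ((F + F)/(F - 2))/9 = 3 + ((2*F)/(-2 + F))/9 = 3 + (2*F/(-2 + F))/9 = 3 + 2*F/(9*(-2 + F)))
Y*(E(-11) + 4) = -77*((-54 + 29*(-11))/(9*(-2 - 11)) + 4)/207 = -77*((⅑)*(-54 - 319)/(-13) + 4)/207 = -77*((⅑)*(-1/13)*(-373) + 4)/207 = -77*(373/117 + 4)/207 = -77/207*841/117 = -64757/24219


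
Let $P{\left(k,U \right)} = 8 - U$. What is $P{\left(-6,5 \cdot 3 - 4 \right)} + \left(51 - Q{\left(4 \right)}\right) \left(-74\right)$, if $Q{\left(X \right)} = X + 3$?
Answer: $-3259$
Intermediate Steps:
$Q{\left(X \right)} = 3 + X$
$P{\left(-6,5 \cdot 3 - 4 \right)} + \left(51 - Q{\left(4 \right)}\right) \left(-74\right) = \left(8 - \left(5 \cdot 3 - 4\right)\right) + \left(51 - \left(3 + 4\right)\right) \left(-74\right) = \left(8 - \left(15 - 4\right)\right) + \left(51 - 7\right) \left(-74\right) = \left(8 - 11\right) + \left(51 - 7\right) \left(-74\right) = \left(8 - 11\right) + 44 \left(-74\right) = -3 - 3256 = -3259$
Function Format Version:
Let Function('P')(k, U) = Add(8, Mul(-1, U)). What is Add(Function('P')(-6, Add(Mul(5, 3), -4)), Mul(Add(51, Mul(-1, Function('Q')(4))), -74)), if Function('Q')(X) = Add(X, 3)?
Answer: -3259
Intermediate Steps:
Function('Q')(X) = Add(3, X)
Add(Function('P')(-6, Add(Mul(5, 3), -4)), Mul(Add(51, Mul(-1, Function('Q')(4))), -74)) = Add(Add(8, Mul(-1, Add(Mul(5, 3), -4))), Mul(Add(51, Mul(-1, Add(3, 4))), -74)) = Add(Add(8, Mul(-1, Add(15, -4))), Mul(Add(51, Mul(-1, 7)), -74)) = Add(Add(8, Mul(-1, 11)), Mul(Add(51, -7), -74)) = Add(Add(8, -11), Mul(44, -74)) = Add(-3, -3256) = -3259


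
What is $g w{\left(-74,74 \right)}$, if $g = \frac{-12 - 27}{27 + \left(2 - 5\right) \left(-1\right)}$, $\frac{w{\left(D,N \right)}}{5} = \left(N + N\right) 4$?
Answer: $-3848$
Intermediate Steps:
$w{\left(D,N \right)} = 40 N$ ($w{\left(D,N \right)} = 5 \left(N + N\right) 4 = 5 \cdot 2 N 4 = 5 \cdot 8 N = 40 N$)
$g = - \frac{13}{10}$ ($g = - \frac{39}{27 - -3} = - \frac{39}{27 + 3} = - \frac{39}{30} = \left(-39\right) \frac{1}{30} = - \frac{13}{10} \approx -1.3$)
$g w{\left(-74,74 \right)} = - \frac{13 \cdot 40 \cdot 74}{10} = \left(- \frac{13}{10}\right) 2960 = -3848$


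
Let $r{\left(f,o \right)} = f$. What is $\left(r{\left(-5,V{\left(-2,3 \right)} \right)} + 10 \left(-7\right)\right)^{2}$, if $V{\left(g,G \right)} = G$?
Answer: $5625$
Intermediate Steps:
$\left(r{\left(-5,V{\left(-2,3 \right)} \right)} + 10 \left(-7\right)\right)^{2} = \left(-5 + 10 \left(-7\right)\right)^{2} = \left(-5 - 70\right)^{2} = \left(-75\right)^{2} = 5625$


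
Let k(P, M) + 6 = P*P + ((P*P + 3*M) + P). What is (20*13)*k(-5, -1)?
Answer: 9360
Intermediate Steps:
k(P, M) = -6 + P + 2*P² + 3*M (k(P, M) = -6 + (P*P + ((P*P + 3*M) + P)) = -6 + (P² + ((P² + 3*M) + P)) = -6 + (P² + (P + P² + 3*M)) = -6 + (P + 2*P² + 3*M) = -6 + P + 2*P² + 3*M)
(20*13)*k(-5, -1) = (20*13)*(-6 - 5 + 2*(-5)² + 3*(-1)) = 260*(-6 - 5 + 2*25 - 3) = 260*(-6 - 5 + 50 - 3) = 260*36 = 9360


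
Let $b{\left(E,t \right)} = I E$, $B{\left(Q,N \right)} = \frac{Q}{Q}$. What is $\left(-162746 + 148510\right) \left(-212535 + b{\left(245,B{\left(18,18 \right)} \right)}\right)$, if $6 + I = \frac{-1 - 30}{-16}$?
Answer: $\frac{12159270115}{4} \approx 3.0398 \cdot 10^{9}$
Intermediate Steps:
$B{\left(Q,N \right)} = 1$
$I = - \frac{65}{16}$ ($I = -6 + \frac{-1 - 30}{-16} = -6 + \left(-1 - 30\right) \left(- \frac{1}{16}\right) = -6 - - \frac{31}{16} = -6 + \frac{31}{16} = - \frac{65}{16} \approx -4.0625$)
$b{\left(E,t \right)} = - \frac{65 E}{16}$
$\left(-162746 + 148510\right) \left(-212535 + b{\left(245,B{\left(18,18 \right)} \right)}\right) = \left(-162746 + 148510\right) \left(-212535 - \frac{15925}{16}\right) = - 14236 \left(-212535 - \frac{15925}{16}\right) = \left(-14236\right) \left(- \frac{3416485}{16}\right) = \frac{12159270115}{4}$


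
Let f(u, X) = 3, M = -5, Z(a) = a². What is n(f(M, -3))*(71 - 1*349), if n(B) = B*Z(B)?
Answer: -7506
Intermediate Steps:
n(B) = B³ (n(B) = B*B² = B³)
n(f(M, -3))*(71 - 1*349) = 3³*(71 - 1*349) = 27*(71 - 349) = 27*(-278) = -7506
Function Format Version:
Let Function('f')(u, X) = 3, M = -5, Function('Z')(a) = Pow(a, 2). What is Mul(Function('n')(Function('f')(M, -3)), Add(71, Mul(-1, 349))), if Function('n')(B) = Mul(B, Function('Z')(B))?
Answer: -7506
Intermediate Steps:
Function('n')(B) = Pow(B, 3) (Function('n')(B) = Mul(B, Pow(B, 2)) = Pow(B, 3))
Mul(Function('n')(Function('f')(M, -3)), Add(71, Mul(-1, 349))) = Mul(Pow(3, 3), Add(71, Mul(-1, 349))) = Mul(27, Add(71, -349)) = Mul(27, -278) = -7506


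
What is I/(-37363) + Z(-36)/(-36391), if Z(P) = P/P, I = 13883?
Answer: -505253616/1359676933 ≈ -0.37160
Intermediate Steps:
Z(P) = 1
I/(-37363) + Z(-36)/(-36391) = 13883/(-37363) + 1/(-36391) = 13883*(-1/37363) + 1*(-1/36391) = -13883/37363 - 1/36391 = -505253616/1359676933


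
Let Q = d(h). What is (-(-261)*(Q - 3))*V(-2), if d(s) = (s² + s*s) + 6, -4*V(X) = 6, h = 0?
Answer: -2349/2 ≈ -1174.5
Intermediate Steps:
V(X) = -3/2 (V(X) = -¼*6 = -3/2)
d(s) = 6 + 2*s² (d(s) = (s² + s²) + 6 = 2*s² + 6 = 6 + 2*s²)
Q = 6 (Q = 6 + 2*0² = 6 + 2*0 = 6 + 0 = 6)
(-(-261)*(Q - 3))*V(-2) = -(-261)*(6 - 3)*(-3/2) = -(-261)*3*(-3/2) = -87*(-9)*(-3/2) = 783*(-3/2) = -2349/2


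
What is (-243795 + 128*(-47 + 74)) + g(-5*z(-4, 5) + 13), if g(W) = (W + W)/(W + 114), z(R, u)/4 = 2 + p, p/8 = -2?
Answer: -97817387/407 ≈ -2.4034e+5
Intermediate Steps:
p = -16 (p = 8*(-2) = -16)
z(R, u) = -56 (z(R, u) = 4*(2 - 16) = 4*(-14) = -56)
g(W) = 2*W/(114 + W) (g(W) = (2*W)/(114 + W) = 2*W/(114 + W))
(-243795 + 128*(-47 + 74)) + g(-5*z(-4, 5) + 13) = (-243795 + 128*(-47 + 74)) + 2*(-5*(-56) + 13)/(114 + (-5*(-56) + 13)) = (-243795 + 128*27) + 2*(280 + 13)/(114 + (280 + 13)) = (-243795 + 3456) + 2*293/(114 + 293) = -240339 + 2*293/407 = -240339 + 2*293*(1/407) = -240339 + 586/407 = -97817387/407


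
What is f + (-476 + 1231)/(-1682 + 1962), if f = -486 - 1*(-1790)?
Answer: 73175/56 ≈ 1306.7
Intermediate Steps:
f = 1304 (f = -486 + 1790 = 1304)
f + (-476 + 1231)/(-1682 + 1962) = 1304 + (-476 + 1231)/(-1682 + 1962) = 1304 + 755/280 = 1304 + 755*(1/280) = 1304 + 151/56 = 73175/56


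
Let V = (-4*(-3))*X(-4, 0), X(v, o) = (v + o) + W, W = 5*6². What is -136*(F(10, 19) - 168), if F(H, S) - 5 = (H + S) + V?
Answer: -269008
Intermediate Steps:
W = 180 (W = 5*36 = 180)
X(v, o) = 180 + o + v (X(v, o) = (v + o) + 180 = (o + v) + 180 = 180 + o + v)
V = 2112 (V = (-4*(-3))*(180 + 0 - 4) = 12*176 = 2112)
F(H, S) = 2117 + H + S (F(H, S) = 5 + ((H + S) + 2112) = 5 + (2112 + H + S) = 2117 + H + S)
-136*(F(10, 19) - 168) = -136*((2117 + 10 + 19) - 168) = -136*(2146 - 168) = -136*1978 = -269008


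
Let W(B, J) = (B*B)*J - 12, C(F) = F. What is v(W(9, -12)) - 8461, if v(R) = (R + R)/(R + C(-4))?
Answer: -2089375/247 ≈ -8459.0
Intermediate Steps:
W(B, J) = -12 + J*B**2 (W(B, J) = B**2*J - 12 = J*B**2 - 12 = -12 + J*B**2)
v(R) = 2*R/(-4 + R) (v(R) = (R + R)/(R - 4) = (2*R)/(-4 + R) = 2*R/(-4 + R))
v(W(9, -12)) - 8461 = 2*(-12 - 12*9**2)/(-4 + (-12 - 12*9**2)) - 8461 = 2*(-12 - 12*81)/(-4 + (-12 - 12*81)) - 8461 = 2*(-12 - 972)/(-4 + (-12 - 972)) - 8461 = 2*(-984)/(-4 - 984) - 8461 = 2*(-984)/(-988) - 8461 = 2*(-984)*(-1/988) - 8461 = 492/247 - 8461 = -2089375/247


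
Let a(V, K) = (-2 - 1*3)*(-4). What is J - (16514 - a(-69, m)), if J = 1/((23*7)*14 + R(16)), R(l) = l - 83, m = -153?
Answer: -36072377/2187 ≈ -16494.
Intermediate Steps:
R(l) = -83 + l
a(V, K) = 20 (a(V, K) = (-2 - 3)*(-4) = -5*(-4) = 20)
J = 1/2187 (J = 1/((23*7)*14 + (-83 + 16)) = 1/(161*14 - 67) = 1/(2254 - 67) = 1/2187 ≈ 0.00045725)
J - (16514 - a(-69, m)) = 1/2187 - (16514 - 1*20) = 1/2187 - (16514 - 20) = 1/2187 - 1*16494 = 1/2187 - 16494 = -36072377/2187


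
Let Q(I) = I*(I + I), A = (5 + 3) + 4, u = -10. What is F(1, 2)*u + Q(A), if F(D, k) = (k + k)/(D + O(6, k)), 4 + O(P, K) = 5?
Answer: 268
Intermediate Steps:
O(P, K) = 1 (O(P, K) = -4 + 5 = 1)
A = 12 (A = 8 + 4 = 12)
Q(I) = 2*I² (Q(I) = I*(2*I) = 2*I²)
F(D, k) = 2*k/(1 + D) (F(D, k) = (k + k)/(D + 1) = (2*k)/(1 + D) = 2*k/(1 + D))
F(1, 2)*u + Q(A) = (2*2/(1 + 1))*(-10) + 2*12² = (2*2/2)*(-10) + 2*144 = (2*2*(½))*(-10) + 288 = 2*(-10) + 288 = -20 + 288 = 268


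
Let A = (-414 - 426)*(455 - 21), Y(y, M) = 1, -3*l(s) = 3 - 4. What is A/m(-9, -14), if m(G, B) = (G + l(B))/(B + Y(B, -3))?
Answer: -546840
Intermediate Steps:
l(s) = 1/3 (l(s) = -(3 - 4)/3 = -1/3*(-1) = 1/3)
A = -364560 (A = -840*434 = -364560)
m(G, B) = (1/3 + G)/(1 + B) (m(G, B) = (G + 1/3)/(B + 1) = (1/3 + G)/(1 + B))
A/m(-9, -14) = -364560*(1 - 14)/(1/3 - 9) = -364560/(-26/3/(-13)) = -364560/((-1/13*(-26/3))) = -364560/2/3 = -364560*3/2 = -546840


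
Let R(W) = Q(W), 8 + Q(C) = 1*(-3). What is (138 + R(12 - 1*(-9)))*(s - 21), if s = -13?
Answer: -4318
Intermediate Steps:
Q(C) = -11 (Q(C) = -8 + 1*(-3) = -8 - 3 = -11)
R(W) = -11
(138 + R(12 - 1*(-9)))*(s - 21) = (138 - 11)*(-13 - 21) = 127*(-34) = -4318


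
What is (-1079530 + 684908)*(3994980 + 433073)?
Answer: -1747407130966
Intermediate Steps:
(-1079530 + 684908)*(3994980 + 433073) = -394622*4428053 = -1747407130966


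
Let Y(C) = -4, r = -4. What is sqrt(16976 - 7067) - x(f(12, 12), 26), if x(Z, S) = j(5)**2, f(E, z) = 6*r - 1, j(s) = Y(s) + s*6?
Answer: -676 + 3*sqrt(1101) ≈ -576.46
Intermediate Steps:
j(s) = -4 + 6*s (j(s) = -4 + s*6 = -4 + 6*s)
f(E, z) = -25 (f(E, z) = 6*(-4) - 1 = -24 - 1 = -25)
x(Z, S) = 676 (x(Z, S) = (-4 + 6*5)**2 = (-4 + 30)**2 = 26**2 = 676)
sqrt(16976 - 7067) - x(f(12, 12), 26) = sqrt(16976 - 7067) - 1*676 = sqrt(9909) - 676 = 3*sqrt(1101) - 676 = -676 + 3*sqrt(1101)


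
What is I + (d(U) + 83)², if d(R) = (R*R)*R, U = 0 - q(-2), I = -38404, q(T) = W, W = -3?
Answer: -26304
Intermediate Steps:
q(T) = -3
U = 3 (U = 0 - 1*(-3) = 0 + 3 = 3)
d(R) = R³ (d(R) = R²*R = R³)
I + (d(U) + 83)² = -38404 + (3³ + 83)² = -38404 + (27 + 83)² = -38404 + 110² = -38404 + 12100 = -26304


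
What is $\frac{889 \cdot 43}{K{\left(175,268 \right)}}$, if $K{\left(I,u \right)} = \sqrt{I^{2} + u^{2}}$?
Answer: $\frac{38227 \sqrt{102449}}{102449} \approx 119.43$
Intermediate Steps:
$\frac{889 \cdot 43}{K{\left(175,268 \right)}} = \frac{889 \cdot 43}{\sqrt{175^{2} + 268^{2}}} = \frac{38227}{\sqrt{30625 + 71824}} = \frac{38227}{\sqrt{102449}} = 38227 \frac{\sqrt{102449}}{102449} = \frac{38227 \sqrt{102449}}{102449}$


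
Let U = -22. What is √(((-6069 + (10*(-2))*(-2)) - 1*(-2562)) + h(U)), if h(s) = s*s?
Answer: I*√2983 ≈ 54.617*I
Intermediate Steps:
h(s) = s²
√(((-6069 + (10*(-2))*(-2)) - 1*(-2562)) + h(U)) = √(((-6069 + (10*(-2))*(-2)) - 1*(-2562)) + (-22)²) = √(((-6069 - 20*(-2)) + 2562) + 484) = √(((-6069 + 40) + 2562) + 484) = √((-6029 + 2562) + 484) = √(-3467 + 484) = √(-2983) = I*√2983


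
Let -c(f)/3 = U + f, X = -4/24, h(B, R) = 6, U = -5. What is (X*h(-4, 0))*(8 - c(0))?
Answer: 7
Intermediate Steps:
X = -⅙ (X = -4*1/24 = -⅙ ≈ -0.16667)
c(f) = 15 - 3*f (c(f) = -3*(-5 + f) = 15 - 3*f)
(X*h(-4, 0))*(8 - c(0)) = (-⅙*6)*(8 - (15 - 3*0)) = -(8 - (15 + 0)) = -(8 - 1*15) = -(8 - 15) = -1*(-7) = 7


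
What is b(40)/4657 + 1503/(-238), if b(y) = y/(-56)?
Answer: -6999641/1108366 ≈ -6.3153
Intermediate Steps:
b(y) = -y/56 (b(y) = y*(-1/56) = -y/56)
b(40)/4657 + 1503/(-238) = -1/56*40/4657 + 1503/(-238) = -5/7*1/4657 + 1503*(-1/238) = -5/32599 - 1503/238 = -6999641/1108366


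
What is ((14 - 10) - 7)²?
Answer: 9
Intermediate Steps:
((14 - 10) - 7)² = (4 - 7)² = (-3)² = 9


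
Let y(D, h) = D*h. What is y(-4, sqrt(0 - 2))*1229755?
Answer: -4919020*I*sqrt(2) ≈ -6.9565e+6*I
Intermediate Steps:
y(-4, sqrt(0 - 2))*1229755 = -4*sqrt(0 - 2)*1229755 = -4*I*sqrt(2)*1229755 = -4919020*I*sqrt(2)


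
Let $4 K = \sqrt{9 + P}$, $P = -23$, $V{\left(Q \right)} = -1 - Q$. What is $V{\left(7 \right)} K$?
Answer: $- 2 i \sqrt{14} \approx - 7.4833 i$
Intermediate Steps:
$K = \frac{i \sqrt{14}}{4}$ ($K = \frac{\sqrt{9 - 23}}{4} = \frac{\sqrt{-14}}{4} = \frac{i \sqrt{14}}{4} \approx 0.93541 i$)
$V{\left(7 \right)} K = \left(-1 - 7\right) \frac{i \sqrt{14}}{4} = - 8 \frac{i \sqrt{14}}{4} = - 2 i \sqrt{14}$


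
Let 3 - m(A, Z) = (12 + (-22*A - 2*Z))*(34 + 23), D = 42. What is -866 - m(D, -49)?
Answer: -47267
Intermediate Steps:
m(A, Z) = -681 + 114*Z + 1254*A (m(A, Z) = 3 - (12 + (-22*A - 2*Z))*(34 + 23) = 3 - (12 - 22*A - 2*Z)*57 = 3 - (684 - 1254*A - 114*Z) = 3 + (-684 + 114*Z + 1254*A) = -681 + 114*Z + 1254*A)
-866 - m(D, -49) = -866 - (-681 + 114*(-49) + 1254*42) = -866 - (-681 - 5586 + 52668) = -866 - 1*46401 = -866 - 46401 = -47267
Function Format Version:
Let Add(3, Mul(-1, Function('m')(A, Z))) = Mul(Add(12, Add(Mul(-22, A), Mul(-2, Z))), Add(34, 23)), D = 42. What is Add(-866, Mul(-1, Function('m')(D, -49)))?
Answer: -47267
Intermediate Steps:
Function('m')(A, Z) = Add(-681, Mul(114, Z), Mul(1254, A)) (Function('m')(A, Z) = Add(3, Mul(-1, Mul(Add(12, Add(Mul(-22, A), Mul(-2, Z))), Add(34, 23)))) = Add(3, Mul(-1, Mul(Add(12, Mul(-22, A), Mul(-2, Z)), 57))) = Add(3, Mul(-1, Add(684, Mul(-1254, A), Mul(-114, Z)))) = Add(3, Add(-684, Mul(114, Z), Mul(1254, A))) = Add(-681, Mul(114, Z), Mul(1254, A)))
Add(-866, Mul(-1, Function('m')(D, -49))) = Add(-866, Mul(-1, Add(-681, Mul(114, -49), Mul(1254, 42)))) = Add(-866, Mul(-1, Add(-681, -5586, 52668))) = Add(-866, Mul(-1, 46401)) = Add(-866, -46401) = -47267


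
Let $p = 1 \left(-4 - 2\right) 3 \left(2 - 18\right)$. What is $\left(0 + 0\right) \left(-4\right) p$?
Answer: $0$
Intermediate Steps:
$p = 288$ ($p = 1 \left(-4 - 2\right) 3 \left(2 - 18\right) = 1 \left(-6\right) 3 \left(2 - 18\right) = - 6 \cdot 3 \left(-16\right) = \left(-6\right) \left(-48\right) = 288$)
$\left(0 + 0\right) \left(-4\right) p = \left(0 + 0\right) \left(-4\right) 288 = 0 \left(-4\right) 288 = 0 \cdot 288 = 0$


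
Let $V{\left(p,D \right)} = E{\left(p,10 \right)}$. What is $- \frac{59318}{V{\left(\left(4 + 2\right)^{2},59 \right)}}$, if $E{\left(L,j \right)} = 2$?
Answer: $-29659$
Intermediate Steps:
$V{\left(p,D \right)} = 2$
$- \frac{59318}{V{\left(\left(4 + 2\right)^{2},59 \right)}} = - \frac{59318}{2} = \left(-59318\right) \frac{1}{2} = -29659$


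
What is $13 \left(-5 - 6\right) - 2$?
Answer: $-145$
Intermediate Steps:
$13 \left(-5 - 6\right) - 2 = 13 \left(-11\right) - 2 = -143 - 2 = -145$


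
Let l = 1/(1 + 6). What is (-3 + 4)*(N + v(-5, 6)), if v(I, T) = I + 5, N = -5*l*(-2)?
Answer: 10/7 ≈ 1.4286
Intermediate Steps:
l = 1/7 ≈ 0.14286
N = 10/7 (N = -5*1/7*(-2) = -5/7*(-2) = 10/7 ≈ 1.4286)
v(I, T) = 5 + I
(-3 + 4)*(N + v(-5, 6)) = (-3 + 4)*(10/7 + (5 - 5)) = 1*(10/7 + 0) = 1*(10/7) = 10/7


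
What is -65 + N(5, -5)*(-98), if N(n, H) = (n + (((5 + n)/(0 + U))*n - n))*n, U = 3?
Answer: -24695/3 ≈ -8231.7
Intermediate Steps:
N(n, H) = n²*(5/3 + n/3) (N(n, H) = (n + (((5 + n)/(0 + 3))*n - n))*n = (n + (((5 + n)/3)*n - n))*n = (n + (((5 + n)*(⅓))*n - n))*n = (n + ((5/3 + n/3)*n - n))*n = (n + (n*(5/3 + n/3) - n))*n = (n + (-n + n*(5/3 + n/3)))*n = (n*(5/3 + n/3))*n = n²*(5/3 + n/3))
-65 + N(5, -5)*(-98) = -65 + ((⅓)*5²*(5 + 5))*(-98) = -65 + ((⅓)*25*10)*(-98) = -65 + (250/3)*(-98) = -65 - 24500/3 = -24695/3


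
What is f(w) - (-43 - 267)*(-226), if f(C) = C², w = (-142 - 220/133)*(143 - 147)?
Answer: 4601336436/17689 ≈ 2.6012e+5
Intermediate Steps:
w = 76424/133 (w = (-142 - 220*1/133)*(-4) = (-142 - 220/133)*(-4) = -19106/133*(-4) = 76424/133 ≈ 574.62)
f(w) - (-43 - 267)*(-226) = (76424/133)² - (-43 - 267)*(-226) = 5840627776/17689 - (-310)*(-226) = 5840627776/17689 - 1*70060 = 5840627776/17689 - 70060 = 4601336436/17689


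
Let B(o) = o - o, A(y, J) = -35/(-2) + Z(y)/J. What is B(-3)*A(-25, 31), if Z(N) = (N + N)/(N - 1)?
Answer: 0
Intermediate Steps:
Z(N) = 2*N/(-1 + N) (Z(N) = (2*N)/(-1 + N) = 2*N/(-1 + N))
A(y, J) = 35/2 + 2*y/(J*(-1 + y)) (A(y, J) = -35/(-2) + (2*y/(-1 + y))/J = -35*(-½) + 2*y/(J*(-1 + y)) = 35/2 + 2*y/(J*(-1 + y)))
B(o) = 0
B(-3)*A(-25, 31) = 0*((½)*(4*(-25) + 35*31*(-1 - 25))/(31*(-1 - 25))) = 0*((½)*(1/31)*(-100 + 35*31*(-26))/(-26)) = 0*((½)*(1/31)*(-1/26)*(-100 - 28210)) = 0*((½)*(1/31)*(-1/26)*(-28310)) = 0*(14155/806) = 0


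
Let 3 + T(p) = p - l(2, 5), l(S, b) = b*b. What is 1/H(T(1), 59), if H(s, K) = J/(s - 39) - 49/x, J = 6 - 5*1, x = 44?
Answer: -132/149 ≈ -0.88591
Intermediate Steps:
l(S, b) = b²
J = 1 (J = 6 - 5 = 1)
T(p) = -28 + p (T(p) = -3 + (p - 1*5²) = -3 + (p - 1*25) = -3 + (p - 25) = -3 + (-25 + p) = -28 + p)
H(s, K) = -49/44 + 1/(-39 + s) (H(s, K) = 1/(s - 39) - 49/44 = 1/(-39 + s) - 49*1/44 = 1/(-39 + s) - 49/44 = -49/44 + 1/(-39 + s))
1/H(T(1), 59) = 1/((1955 - 49*(-28 + 1))/(44*(-39 + (-28 + 1)))) = 1/((1955 - 49*(-27))/(44*(-39 - 27))) = 1/((1/44)*(1955 + 1323)/(-66)) = 1/((1/44)*(-1/66)*3278) = 1/(-149/132) = -132/149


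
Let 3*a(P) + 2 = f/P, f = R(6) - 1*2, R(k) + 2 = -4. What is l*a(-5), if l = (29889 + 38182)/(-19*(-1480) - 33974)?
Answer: 68071/43905 ≈ 1.5504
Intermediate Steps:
R(k) = -6 (R(k) = -2 - 4 = -6)
l = -68071/5854 (l = 68071/(28120 - 33974) = 68071/(-5854) = 68071*(-1/5854) = -68071/5854 ≈ -11.628)
f = -8 (f = -6 - 1*2 = -6 - 2 = -8)
a(P) = -⅔ - 8/(3*P) (a(P) = -⅔ + (-8/P)/3 = -⅔ - 8/(3*P))
l*a(-5) = -68071*(-4 - 1*(-5))/(8781*(-5)) = -68071*(-1)*(-4 + 5)/(8781*5) = -68071*(-1)/(8781*5) = -68071/5854*(-2/15) = 68071/43905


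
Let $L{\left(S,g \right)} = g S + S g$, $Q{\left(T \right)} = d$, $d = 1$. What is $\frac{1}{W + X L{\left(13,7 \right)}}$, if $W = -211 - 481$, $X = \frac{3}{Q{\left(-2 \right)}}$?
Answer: $- \frac{1}{146} \approx -0.0068493$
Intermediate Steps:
$Q{\left(T \right)} = 1$
$L{\left(S,g \right)} = 2 S g$ ($L{\left(S,g \right)} = S g + S g = 2 S g$)
$X = 3$ ($X = \frac{3}{1} = 3 \cdot 1 = 3$)
$W = -692$
$\frac{1}{W + X L{\left(13,7 \right)}} = \frac{1}{-692 + 3 \cdot 2 \cdot 13 \cdot 7} = \frac{1}{-692 + 3 \cdot 182} = \frac{1}{-692 + 546} = \frac{1}{-146} = - \frac{1}{146}$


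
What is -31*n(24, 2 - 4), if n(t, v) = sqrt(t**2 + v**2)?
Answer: -62*sqrt(145) ≈ -746.58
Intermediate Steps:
-31*n(24, 2 - 4) = -31*sqrt(24**2 + (2 - 4)**2) = -31*sqrt(576 + (-2)**2) = -31*sqrt(576 + 4) = -62*sqrt(145)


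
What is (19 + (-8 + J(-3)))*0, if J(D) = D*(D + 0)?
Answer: 0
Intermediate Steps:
J(D) = D² (J(D) = D*D = D²)
(19 + (-8 + J(-3)))*0 = (19 + (-8 + (-3)²))*0 = (19 + (-8 + 9))*0 = (19 + 1)*0 = 20*0 = 0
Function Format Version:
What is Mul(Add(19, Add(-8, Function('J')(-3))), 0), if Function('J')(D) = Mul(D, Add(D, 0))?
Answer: 0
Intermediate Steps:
Function('J')(D) = Pow(D, 2) (Function('J')(D) = Mul(D, D) = Pow(D, 2))
Mul(Add(19, Add(-8, Function('J')(-3))), 0) = Mul(Add(19, Add(-8, Pow(-3, 2))), 0) = Mul(Add(19, Add(-8, 9)), 0) = Mul(Add(19, 1), 0) = Mul(20, 0) = 0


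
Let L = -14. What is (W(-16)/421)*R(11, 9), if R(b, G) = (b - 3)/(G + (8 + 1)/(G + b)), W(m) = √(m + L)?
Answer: 160*I*√30/79569 ≈ 0.011014*I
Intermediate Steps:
W(m) = √(-14 + m) (W(m) = √(m - 14) = √(-14 + m))
R(b, G) = (-3 + b)/(G + 9/(G + b))
(W(-16)/421)*R(11, 9) = (√(-14 - 16)/421)*((11² - 3*9 - 3*11 + 9*11)/(9 + 9² + 9*11)) = (√(-30)*(1/421))*((121 - 27 - 33 + 99)/(9 + 81 + 99)) = ((I*√30)*(1/421))*(160/189) = (I*√30/421)*((1/189)*160) = (I*√30/421)*(160/189) = 160*I*√30/79569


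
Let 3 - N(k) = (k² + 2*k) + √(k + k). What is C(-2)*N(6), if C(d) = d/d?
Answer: -45 - 2*√3 ≈ -48.464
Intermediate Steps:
C(d) = 1
N(k) = 3 - k² - 2*k - √2*√k (N(k) = 3 - ((k² + 2*k) + √(k + k)) = 3 - ((k² + 2*k) + √(2*k)) = 3 - ((k² + 2*k) + √2*√k) = 3 - (k² + 2*k + √2*√k) = 3 + (-k² - 2*k - √2*√k) = 3 - k² - 2*k - √2*√k)
C(-2)*N(6) = 1*(3 - 1*6² - 2*6 - √2*√6) = 1*(3 - 1*36 - 12 - 2*√3) = 1*(3 - 36 - 12 - 2*√3) = 1*(-45 - 2*√3) = -45 - 2*√3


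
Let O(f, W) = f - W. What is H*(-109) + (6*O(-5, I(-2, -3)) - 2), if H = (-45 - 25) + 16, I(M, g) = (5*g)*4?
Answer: 6214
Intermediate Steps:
I(M, g) = 20*g
H = -54 (H = -70 + 16 = -54)
H*(-109) + (6*O(-5, I(-2, -3)) - 2) = -54*(-109) + (6*(-5 - 20*(-3)) - 2) = 5886 + (6*(-5 - 1*(-60)) - 2) = 5886 + (6*(-5 + 60) - 2) = 5886 + (6*55 - 2) = 5886 + (330 - 2) = 5886 + 328 = 6214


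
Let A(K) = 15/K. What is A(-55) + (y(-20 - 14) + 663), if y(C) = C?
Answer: 6916/11 ≈ 628.73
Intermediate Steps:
A(-55) + (y(-20 - 14) + 663) = 15/(-55) + ((-20 - 14) + 663) = 15*(-1/55) + (-34 + 663) = -3/11 + 629 = 6916/11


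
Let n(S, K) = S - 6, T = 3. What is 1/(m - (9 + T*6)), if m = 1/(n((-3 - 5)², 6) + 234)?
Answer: -292/7883 ≈ -0.037042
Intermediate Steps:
n(S, K) = -6 + S
m = 1/292 (m = 1/((-6 + (-3 - 5)²) + 234) = 1/((-6 + (-8)²) + 234) = 1/((-6 + 64) + 234) = 1/(58 + 234) = 1/292 ≈ 0.0034247)
1/(m - (9 + T*6)) = 1/(1/292 - (9 + 3*6)) = 1/(1/292 - (9 + 18)) = 1/(1/292 - 1*27) = 1/(1/292 - 27) = 1/(-7883/292) = -292/7883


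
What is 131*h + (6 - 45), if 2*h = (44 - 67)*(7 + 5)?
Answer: -18117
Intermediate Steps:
h = -138 (h = ((44 - 67)*(7 + 5))/2 = (-23*12)/2 = (½)*(-276) = -138)
131*h + (6 - 45) = 131*(-138) + (6 - 45) = -18078 - 39 = -18117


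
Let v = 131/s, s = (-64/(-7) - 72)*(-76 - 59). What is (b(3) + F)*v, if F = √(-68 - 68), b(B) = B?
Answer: 917/19800 + 917*I*√34/29700 ≈ 0.046313 + 0.18003*I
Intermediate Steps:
F = 2*I*√34 (F = √(-136) = 2*I*√34 ≈ 11.662*I)
s = 59400/7 (s = (-64*(-⅐) - 72)*(-135) = (64/7 - 72)*(-135) = -440/7*(-135) = 59400/7 ≈ 8485.7)
v = 917/59400 (v = 131/(59400/7) = 131*(7/59400) = 917/59400 ≈ 0.015438)
(b(3) + F)*v = (3 + 2*I*√34)*(917/59400) = 917/19800 + 917*I*√34/29700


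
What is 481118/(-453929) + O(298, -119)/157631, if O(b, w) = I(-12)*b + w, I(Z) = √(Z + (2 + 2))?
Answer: -3994375211/3765962221 + 596*I*√2/157631 ≈ -1.0607 + 0.0053471*I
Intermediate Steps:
I(Z) = √(4 + Z) (I(Z) = √(Z + 4) = √(4 + Z))
O(b, w) = w + 2*I*b*√2 (O(b, w) = √(4 - 12)*b + w = √(-8)*b + w = (2*I*√2)*b + w = 2*I*b*√2 + w = w + 2*I*b*√2)
481118/(-453929) + O(298, -119)/157631 = 481118/(-453929) + (-119 + 2*I*298*√2)/157631 = 481118*(-1/453929) + (-119 + 596*I*√2)*(1/157631) = -25322/23891 + (-119/157631 + 596*I*√2/157631) = -3994375211/3765962221 + 596*I*√2/157631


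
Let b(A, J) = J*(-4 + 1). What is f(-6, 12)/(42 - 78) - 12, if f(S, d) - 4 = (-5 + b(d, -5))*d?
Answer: -139/9 ≈ -15.444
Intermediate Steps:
b(A, J) = -3*J (b(A, J) = J*(-3) = -3*J)
f(S, d) = 4 + 10*d (f(S, d) = 4 + (-5 - 3*(-5))*d = 4 + (-5 + 15)*d = 4 + 10*d)
f(-6, 12)/(42 - 78) - 12 = (4 + 10*12)/(42 - 78) - 12 = (4 + 120)/(-36) - 12 = 124*(-1/36) - 12 = -31/9 - 12 = -139/9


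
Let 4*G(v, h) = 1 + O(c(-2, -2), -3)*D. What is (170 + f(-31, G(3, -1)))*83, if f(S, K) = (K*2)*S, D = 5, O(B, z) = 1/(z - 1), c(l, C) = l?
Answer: 115453/8 ≈ 14432.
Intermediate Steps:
O(B, z) = 1/(-1 + z)
G(v, h) = -1/16 (G(v, h) = (1 + 5/(-1 - 3))/4 = (1 + 5/(-4))/4 = (1 - 1/4*5)/4 = (1 - 5/4)/4 = (1/4)*(-1/4) = -1/16)
f(S, K) = 2*K*S (f(S, K) = (2*K)*S = 2*K*S)
(170 + f(-31, G(3, -1)))*83 = (170 + 2*(-1/16)*(-31))*83 = (170 + 31/8)*83 = (1391/8)*83 = 115453/8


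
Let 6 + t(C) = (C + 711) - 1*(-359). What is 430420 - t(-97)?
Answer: 429453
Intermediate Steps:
t(C) = 1064 + C (t(C) = -6 + ((C + 711) - 1*(-359)) = -6 + ((711 + C) + 359) = -6 + (1070 + C) = 1064 + C)
430420 - t(-97) = 430420 - (1064 - 97) = 430420 - 1*967 = 430420 - 967 = 429453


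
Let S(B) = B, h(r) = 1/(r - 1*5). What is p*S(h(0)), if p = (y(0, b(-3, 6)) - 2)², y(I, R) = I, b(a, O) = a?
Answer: -⅘ ≈ -0.80000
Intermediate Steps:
h(r) = 1/(-5 + r) (h(r) = 1/(r - 5) = 1/(-5 + r))
p = 4 (p = (0 - 2)² = (-2)² = 4)
p*S(h(0)) = 4/(-5 + 0) = 4/(-5) = 4*(-⅕) = -⅘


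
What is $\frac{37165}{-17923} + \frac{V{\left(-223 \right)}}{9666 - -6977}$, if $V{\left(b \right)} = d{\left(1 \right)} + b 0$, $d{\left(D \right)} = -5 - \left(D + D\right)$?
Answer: $- \frac{618662556}{298292489} \approx -2.074$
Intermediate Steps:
$d{\left(D \right)} = -5 - 2 D$
$V{\left(b \right)} = -7$ ($V{\left(b \right)} = \left(-5 - 2\right) + b 0 = \left(-5 - 2\right) + 0 = -7 + 0 = -7$)
$\frac{37165}{-17923} + \frac{V{\left(-223 \right)}}{9666 - -6977} = \frac{37165}{-17923} - \frac{7}{9666 - -6977} = 37165 \left(- \frac{1}{17923}\right) - \frac{7}{9666 + 6977} = - \frac{37165}{17923} - \frac{7}{16643} = - \frac{618662556}{298292489}$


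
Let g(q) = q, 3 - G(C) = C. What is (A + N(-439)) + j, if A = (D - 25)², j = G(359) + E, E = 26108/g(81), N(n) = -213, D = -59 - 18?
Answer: 822743/81 ≈ 10157.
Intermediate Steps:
G(C) = 3 - C
D = -77
E = 26108/81 ≈ 322.32
j = -2728/81 (j = (3 - 1*359) + 26108/81 = (3 - 359) + 26108/81 = -356 + 26108/81 = -2728/81 ≈ -33.679)
A = 10404 (A = (-77 - 25)² = (-102)² = 10404)
(A + N(-439)) + j = (10404 - 213) - 2728/81 = 10191 - 2728/81 = 822743/81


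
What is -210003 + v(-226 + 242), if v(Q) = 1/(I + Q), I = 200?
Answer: -45360647/216 ≈ -2.1000e+5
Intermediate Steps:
v(Q) = 1/(200 + Q)
-210003 + v(-226 + 242) = -210003 + 1/(200 + (-226 + 242)) = -210003 + 1/(200 + 16) = -210003 + 1/216 = -45360647/216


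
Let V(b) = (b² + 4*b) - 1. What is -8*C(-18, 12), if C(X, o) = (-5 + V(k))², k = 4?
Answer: -5408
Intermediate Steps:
V(b) = -1 + b² + 4*b
C(X, o) = 676 (C(X, o) = (-5 + (-1 + 4² + 4*4))² = (-5 + (-1 + 16 + 16))² = (-5 + 31)² = 26² = 676)
-8*C(-18, 12) = -8*676 = -5408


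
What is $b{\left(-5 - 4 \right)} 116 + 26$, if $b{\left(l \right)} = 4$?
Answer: $490$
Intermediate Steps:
$b{\left(-5 - 4 \right)} 116 + 26 = 4 \cdot 116 + 26 = 464 + 26 = 490$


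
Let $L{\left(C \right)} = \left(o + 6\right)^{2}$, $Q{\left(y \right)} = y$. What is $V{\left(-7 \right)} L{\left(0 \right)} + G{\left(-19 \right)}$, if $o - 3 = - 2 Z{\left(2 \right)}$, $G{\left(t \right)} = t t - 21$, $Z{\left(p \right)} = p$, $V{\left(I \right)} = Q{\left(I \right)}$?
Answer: $165$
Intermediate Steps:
$V{\left(I \right)} = I$
$G{\left(t \right)} = -21 + t^{2}$ ($G{\left(t \right)} = t^{2} - 21 = -21 + t^{2}$)
$o = -1$ ($o = 3 - 4 = -1$)
$L{\left(C \right)} = 25$ ($L{\left(C \right)} = \left(-1 + 6\right)^{2} = 5^{2} = 25$)
$V{\left(-7 \right)} L{\left(0 \right)} + G{\left(-19 \right)} = \left(-7\right) 25 - \left(21 - \left(-19\right)^{2}\right) = -175 + \left(-21 + 361\right) = -175 + 340 = 165$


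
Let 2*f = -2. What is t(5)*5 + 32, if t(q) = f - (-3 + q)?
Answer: 17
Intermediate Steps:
f = -1 (f = (½)*(-2) = -1)
t(q) = 2 - q (t(q) = -1 - (-3 + q) = -1 + (3 - q) = 2 - q)
t(5)*5 + 32 = (2 - 1*5)*5 + 32 = (2 - 5)*5 + 32 = -3*5 + 32 = -15 + 32 = 17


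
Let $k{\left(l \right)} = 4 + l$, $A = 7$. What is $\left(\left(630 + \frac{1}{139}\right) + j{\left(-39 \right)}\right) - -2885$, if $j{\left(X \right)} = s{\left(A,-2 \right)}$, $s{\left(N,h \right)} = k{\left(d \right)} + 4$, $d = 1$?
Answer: $\frac{489837}{139} \approx 3524.0$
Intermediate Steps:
$s{\left(N,h \right)} = 9$ ($s{\left(N,h \right)} = \left(4 + 1\right) + 4 = 5 + 4 = 9$)
$j{\left(X \right)} = 9$
$\left(\left(630 + \frac{1}{139}\right) + j{\left(-39 \right)}\right) - -2885 = \left(\left(630 + \frac{1}{139}\right) + 9\right) - -2885 = \left(\left(630 + \frac{1}{139}\right) + 9\right) + 2885 = \left(\frac{87571}{139} + 9\right) + 2885 = \frac{88822}{139} + 2885 = \frac{489837}{139}$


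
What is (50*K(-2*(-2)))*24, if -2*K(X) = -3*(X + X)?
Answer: 14400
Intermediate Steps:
K(X) = 3*X (K(X) = -(-3)*(X + X)/2 = -(-3)*2*X/2 = -(-3)*X = 3*X)
(50*K(-2*(-2)))*24 = (50*(3*(-2*(-2))))*24 = (50*(3*4))*24 = (50*12)*24 = 600*24 = 14400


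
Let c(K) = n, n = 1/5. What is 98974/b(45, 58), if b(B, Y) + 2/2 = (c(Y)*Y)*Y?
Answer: 494870/3359 ≈ 147.33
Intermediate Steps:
n = ⅕ ≈ 0.20000
c(K) = ⅕
b(B, Y) = -1 + Y²/5 (b(B, Y) = -1 + (Y/5)*Y = -1 + Y²/5)
98974/b(45, 58) = 98974/(-1 + (⅕)*58²) = 98974/(-1 + (⅕)*3364) = 98974/(-1 + 3364/5) = 98974/(3359/5) = 98974*(5/3359) = 494870/3359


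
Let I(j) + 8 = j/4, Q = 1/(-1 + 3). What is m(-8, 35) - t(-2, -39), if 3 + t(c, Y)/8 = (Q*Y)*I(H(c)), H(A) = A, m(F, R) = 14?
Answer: -1288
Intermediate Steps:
Q = ½ (Q = 1/2 = ½ ≈ 0.50000)
I(j) = -8 + j/4
t(c, Y) = -24 + 4*Y*(-8 + c/4) (t(c, Y) = -24 + 8*((Y/2)*(-8 + c/4)) = -24 + 8*(Y*(-8 + c/4)/2) = -24 + 4*Y*(-8 + c/4))
m(-8, 35) - t(-2, -39) = 14 - (-24 - 39*(-32 - 2)) = 14 - (-24 - 39*(-34)) = 14 - (-24 + 1326) = 14 - 1*1302 = 14 - 1302 = -1288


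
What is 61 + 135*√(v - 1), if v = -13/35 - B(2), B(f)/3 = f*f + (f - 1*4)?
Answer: 61 + 27*I*√9030/7 ≈ 61.0 + 366.53*I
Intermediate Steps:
B(f) = -12 + 3*f + 3*f² (B(f) = 3*(f*f + (f - 1*4)) = 3*(f² + (f - 4)) = 3*(f² + (-4 + f)) = 3*(-4 + f + f²) = -12 + 3*f + 3*f²)
v = -223/35 (v = -13/35 - (-12 + 3*2 + 3*2²) = -13*1/35 - (-12 + 6 + 3*4) = -13/35 - (-12 + 6 + 12) = -13/35 - 1*6 = -13/35 - 6 = -223/35 ≈ -6.3714)
61 + 135*√(v - 1) = 61 + 135*√(-223/35 - 1) = 61 + 135*√(-258/35) = 61 + 135*(I*√9030/35) = 61 + 27*I*√9030/7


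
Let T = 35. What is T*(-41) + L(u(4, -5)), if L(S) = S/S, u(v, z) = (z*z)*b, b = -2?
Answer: -1434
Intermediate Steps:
u(v, z) = -2*z**2 (u(v, z) = (z*z)*(-2) = z**2*(-2) = -2*z**2)
L(S) = 1
T*(-41) + L(u(4, -5)) = 35*(-41) + 1 = -1435 + 1 = -1434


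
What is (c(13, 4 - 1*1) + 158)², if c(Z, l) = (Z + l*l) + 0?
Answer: 32400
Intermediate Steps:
c(Z, l) = Z + l² (c(Z, l) = (Z + l²) + 0 = Z + l²)
(c(13, 4 - 1*1) + 158)² = ((13 + (4 - 1*1)²) + 158)² = ((13 + (4 - 1)²) + 158)² = ((13 + 3²) + 158)² = ((13 + 9) + 158)² = (22 + 158)² = 180² = 32400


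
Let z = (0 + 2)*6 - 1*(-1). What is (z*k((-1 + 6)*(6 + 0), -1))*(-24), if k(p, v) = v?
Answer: 312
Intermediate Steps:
z = 13 (z = 2*6 + 1 = 12 + 1 = 13)
(z*k((-1 + 6)*(6 + 0), -1))*(-24) = (13*(-1))*(-24) = -13*(-24) = 312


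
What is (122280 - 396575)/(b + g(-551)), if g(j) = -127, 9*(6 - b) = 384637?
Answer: 2468655/385726 ≈ 6.4000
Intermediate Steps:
b = -384583/9 (b = 6 - ⅑*384637 = 6 - 384637/9 = -384583/9 ≈ -42731.)
(122280 - 396575)/(b + g(-551)) = (122280 - 396575)/(-384583/9 - 127) = -274295/(-385726/9) = -274295*(-9/385726) = 2468655/385726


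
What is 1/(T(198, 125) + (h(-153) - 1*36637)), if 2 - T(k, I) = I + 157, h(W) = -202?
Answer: -1/37119 ≈ -2.6940e-5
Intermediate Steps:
T(k, I) = -155 - I (T(k, I) = 2 - (I + 157) = 2 - (157 + I) = 2 + (-157 - I) = -155 - I)
1/(T(198, 125) + (h(-153) - 1*36637)) = 1/((-155 - 1*125) + (-202 - 1*36637)) = 1/((-155 - 125) + (-202 - 36637)) = 1/(-280 - 36839) = 1/(-37119) = -1/37119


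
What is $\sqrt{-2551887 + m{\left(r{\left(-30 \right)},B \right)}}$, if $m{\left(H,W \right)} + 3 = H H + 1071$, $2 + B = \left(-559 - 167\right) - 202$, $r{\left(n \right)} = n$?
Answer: $i \sqrt{2549919} \approx 1596.8 i$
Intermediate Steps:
$B = -930$ ($B = -2 - 928 = -930$)
$m{\left(H,W \right)} = 1068 + H^{2}$ ($m{\left(H,W \right)} = -3 + \left(H H + 1071\right) = -3 + \left(H^{2} + 1071\right) = -3 + \left(1071 + H^{2}\right) = 1068 + H^{2}$)
$\sqrt{-2551887 + m{\left(r{\left(-30 \right)},B \right)}} = \sqrt{-2551887 + \left(1068 + \left(-30\right)^{2}\right)} = \sqrt{-2551887 + \left(1068 + 900\right)} = \sqrt{-2551887 + 1968} = \sqrt{-2549919} = i \sqrt{2549919}$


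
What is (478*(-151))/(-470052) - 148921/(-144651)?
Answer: 13406872295/11332248642 ≈ 1.1831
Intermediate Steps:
(478*(-151))/(-470052) - 148921/(-144651) = -72178*(-1/470052) - 148921*(-1/144651) = 36089/235026 + 148921/144651 = 13406872295/11332248642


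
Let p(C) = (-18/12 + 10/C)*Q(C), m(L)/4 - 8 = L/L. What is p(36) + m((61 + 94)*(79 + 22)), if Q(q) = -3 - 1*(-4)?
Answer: 313/9 ≈ 34.778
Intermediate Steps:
m(L) = 36 (m(L) = 32 + 4*(L/L) = 32 + 4*1 = 32 + 4 = 36)
Q(q) = 1 (Q(q) = -3 + 4 = 1)
p(C) = -3/2 + 10/C (p(C) = (-18/12 + 10/C)*1 = (-18*1/12 + 10/C)*1 = (-3/2 + 10/C)*1 = -3/2 + 10/C)
p(36) + m((61 + 94)*(79 + 22)) = (-3/2 + 10/36) + 36 = (-3/2 + 10*(1/36)) + 36 = (-3/2 + 5/18) + 36 = -11/9 + 36 = 313/9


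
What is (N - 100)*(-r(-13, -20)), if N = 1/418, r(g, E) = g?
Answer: -543387/418 ≈ -1300.0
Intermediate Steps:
N = 1/418 ≈ 0.0023923
(N - 100)*(-r(-13, -20)) = (1/418 - 100)*(-1*(-13)) = -41799/418*13 = -543387/418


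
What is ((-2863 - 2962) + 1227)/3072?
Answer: -2299/1536 ≈ -1.4967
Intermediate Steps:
((-2863 - 2962) + 1227)/3072 = (-5825 + 1227)*(1/3072) = -4598*1/3072 = -2299/1536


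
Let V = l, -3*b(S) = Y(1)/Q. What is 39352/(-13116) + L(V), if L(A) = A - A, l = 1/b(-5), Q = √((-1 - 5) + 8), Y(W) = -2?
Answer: -9838/3279 ≈ -3.0003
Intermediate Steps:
Q = √2 (Q = √(-6 + 8) = √2 ≈ 1.4142)
b(S) = √2/3 (b(S) = -(-2)/(3*(√2)) = -(-2)*√2/2/3 = -(-1)*√2/3 = √2/3)
l = 3*√2/2 (l = 1/(√2/3) = 3*√2/2 ≈ 2.1213)
V = 3*√2/2 ≈ 2.1213
L(A) = 0
39352/(-13116) + L(V) = 39352/(-13116) + 0 = 39352*(-1/13116) + 0 = -9838/3279 + 0 = -9838/3279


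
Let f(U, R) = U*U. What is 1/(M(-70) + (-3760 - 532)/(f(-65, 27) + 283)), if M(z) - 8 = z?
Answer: -1127/70947 ≈ -0.015885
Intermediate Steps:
f(U, R) = U**2
M(z) = 8 + z
1/(M(-70) + (-3760 - 532)/(f(-65, 27) + 283)) = 1/((8 - 70) + (-3760 - 532)/((-65)**2 + 283)) = 1/(-62 - 4292/(4225 + 283)) = 1/(-62 - 4292/4508) = 1/(-62 - 4292*1/4508) = 1/(-62 - 1073/1127) = 1/(-70947/1127) = -1127/70947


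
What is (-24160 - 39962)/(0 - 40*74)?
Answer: 32061/1480 ≈ 21.663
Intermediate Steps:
(-24160 - 39962)/(0 - 40*74) = -64122/(0 - 2960) = -64122/(-2960) = -64122*(-1/2960) = 32061/1480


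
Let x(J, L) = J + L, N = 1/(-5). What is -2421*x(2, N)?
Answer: -21789/5 ≈ -4357.8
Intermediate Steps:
N = -⅕ ≈ -0.20000
-2421*x(2, N) = -2421*(2 - ⅕) = -2421*9/5 = -21789/5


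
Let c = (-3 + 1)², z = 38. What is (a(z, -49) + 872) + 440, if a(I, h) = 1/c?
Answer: 5249/4 ≈ 1312.3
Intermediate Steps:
c = 4 (c = (-2)² = 4)
a(I, h) = ¼ (a(I, h) = 1/4 = ¼)
(a(z, -49) + 872) + 440 = (¼ + 872) + 440 = 3489/4 + 440 = 5249/4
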